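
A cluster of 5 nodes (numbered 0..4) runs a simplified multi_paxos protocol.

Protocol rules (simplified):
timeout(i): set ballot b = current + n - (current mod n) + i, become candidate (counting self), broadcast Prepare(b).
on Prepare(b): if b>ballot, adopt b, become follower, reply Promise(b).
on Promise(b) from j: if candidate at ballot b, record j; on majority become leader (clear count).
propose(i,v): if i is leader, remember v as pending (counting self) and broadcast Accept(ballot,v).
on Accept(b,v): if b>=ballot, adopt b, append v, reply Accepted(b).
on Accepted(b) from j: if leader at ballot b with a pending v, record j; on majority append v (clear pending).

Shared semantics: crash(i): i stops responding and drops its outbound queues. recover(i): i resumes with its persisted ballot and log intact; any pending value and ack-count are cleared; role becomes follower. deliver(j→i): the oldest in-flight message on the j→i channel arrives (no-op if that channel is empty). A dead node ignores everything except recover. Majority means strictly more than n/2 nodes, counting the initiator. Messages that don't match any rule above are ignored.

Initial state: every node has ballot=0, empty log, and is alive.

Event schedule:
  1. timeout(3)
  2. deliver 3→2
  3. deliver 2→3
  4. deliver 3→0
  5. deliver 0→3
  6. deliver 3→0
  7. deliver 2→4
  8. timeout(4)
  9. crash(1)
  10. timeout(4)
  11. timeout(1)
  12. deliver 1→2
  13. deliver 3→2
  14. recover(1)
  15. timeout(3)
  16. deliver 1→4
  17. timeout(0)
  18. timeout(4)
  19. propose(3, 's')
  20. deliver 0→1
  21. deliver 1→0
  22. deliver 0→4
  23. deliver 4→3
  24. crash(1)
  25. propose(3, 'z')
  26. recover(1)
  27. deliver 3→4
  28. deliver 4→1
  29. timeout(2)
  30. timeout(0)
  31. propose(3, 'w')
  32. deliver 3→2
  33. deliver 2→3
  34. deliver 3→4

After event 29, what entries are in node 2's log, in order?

empty

[1] timeout(3) → N3(cand b8 [-])
[2] deliver 3→2 → N2(foll b8 [-])
[3] deliver 2→3 → ∅
[4] deliver 3→0 → N0(foll b8 [-])
[5] deliver 0→3 → N3(lead b8 [-])
[6] deliver 3→0 → ∅
[7] deliver 2→4 → ∅
[8] timeout(4) → N4(cand b9 [-])
[9] crash(1) → N1(✗foll b0 [-])
[10] timeout(4) → N4(cand b14 [-])
[11] timeout(1) → ∅
[12] deliver 1→2 → ∅
[13] deliver 3→2 → ∅
[14] recover(1) → N1(foll b0 [-])
[15] timeout(3) → N3(cand b13 [-])
[16] deliver 1→4 → ∅
[17] timeout(0) → N0(cand b10 [-])
[18] timeout(4) → N4(cand b19 [-])
[19] propose(3,'s') → ∅
[20] deliver 0→1 → N1(foll b10 [-])
[21] deliver 1→0 → ∅
[22] deliver 0→4 → ∅
[23] deliver 4→3 → ∅
[24] crash(1) → N1(✗foll b10 [-])
[25] propose(3,'z') → ∅
[26] recover(1) → N1(foll b10 [-])
[27] deliver 3→4 → ∅
[28] deliver 4→1 → ∅
[29] timeout(2) → N2(cand b12 [-])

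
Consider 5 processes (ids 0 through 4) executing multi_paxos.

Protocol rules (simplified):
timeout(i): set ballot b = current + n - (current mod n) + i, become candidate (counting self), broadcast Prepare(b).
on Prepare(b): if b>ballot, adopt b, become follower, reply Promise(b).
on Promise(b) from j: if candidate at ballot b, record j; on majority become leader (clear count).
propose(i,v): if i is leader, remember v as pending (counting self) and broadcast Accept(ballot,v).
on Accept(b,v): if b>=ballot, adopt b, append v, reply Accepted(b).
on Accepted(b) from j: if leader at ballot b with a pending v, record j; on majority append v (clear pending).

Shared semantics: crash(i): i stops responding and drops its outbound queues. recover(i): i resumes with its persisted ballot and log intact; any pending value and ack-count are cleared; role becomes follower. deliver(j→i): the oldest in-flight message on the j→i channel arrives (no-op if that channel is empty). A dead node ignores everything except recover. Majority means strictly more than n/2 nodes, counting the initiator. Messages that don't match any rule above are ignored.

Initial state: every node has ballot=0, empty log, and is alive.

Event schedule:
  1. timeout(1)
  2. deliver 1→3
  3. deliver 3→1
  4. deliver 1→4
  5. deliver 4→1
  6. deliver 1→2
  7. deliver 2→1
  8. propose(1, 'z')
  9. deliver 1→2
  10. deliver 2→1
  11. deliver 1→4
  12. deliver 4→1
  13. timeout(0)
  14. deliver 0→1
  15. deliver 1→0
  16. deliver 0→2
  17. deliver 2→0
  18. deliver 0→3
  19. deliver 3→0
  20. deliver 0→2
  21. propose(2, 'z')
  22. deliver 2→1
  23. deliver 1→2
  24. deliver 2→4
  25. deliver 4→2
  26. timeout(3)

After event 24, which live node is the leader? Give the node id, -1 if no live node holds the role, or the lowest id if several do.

1. timeout(1):  <1:cand b6 ->
2. deliver 1→3:  <3:foll b6 ->
3. deliver 3→1:  nop
4. deliver 1→4:  <4:foll b6 ->
5. deliver 4→1:  <1:lead b6 ->
6. deliver 1→2:  <2:foll b6 ->
7. deliver 2→1:  nop
8. propose(1,'z'):  nop
9. deliver 1→2:  <2:foll b6 z>
10. deliver 2→1:  nop
11. deliver 1→4:  <4:foll b6 z>
12. deliver 4→1:  <1:lead b6 z>
13. timeout(0):  <0:cand b5 ->
14. deliver 0→1:  nop
15. deliver 1→0:  <0:foll b6 ->
16. deliver 0→2:  nop
17. deliver 2→0:  nop
18. deliver 0→3:  nop
19. deliver 3→0:  nop
20. deliver 0→2:  nop
21. propose(2,'z'):  nop
22. deliver 2→1:  nop
23. deliver 1→2:  nop
24. deliver 2→4:  nop

1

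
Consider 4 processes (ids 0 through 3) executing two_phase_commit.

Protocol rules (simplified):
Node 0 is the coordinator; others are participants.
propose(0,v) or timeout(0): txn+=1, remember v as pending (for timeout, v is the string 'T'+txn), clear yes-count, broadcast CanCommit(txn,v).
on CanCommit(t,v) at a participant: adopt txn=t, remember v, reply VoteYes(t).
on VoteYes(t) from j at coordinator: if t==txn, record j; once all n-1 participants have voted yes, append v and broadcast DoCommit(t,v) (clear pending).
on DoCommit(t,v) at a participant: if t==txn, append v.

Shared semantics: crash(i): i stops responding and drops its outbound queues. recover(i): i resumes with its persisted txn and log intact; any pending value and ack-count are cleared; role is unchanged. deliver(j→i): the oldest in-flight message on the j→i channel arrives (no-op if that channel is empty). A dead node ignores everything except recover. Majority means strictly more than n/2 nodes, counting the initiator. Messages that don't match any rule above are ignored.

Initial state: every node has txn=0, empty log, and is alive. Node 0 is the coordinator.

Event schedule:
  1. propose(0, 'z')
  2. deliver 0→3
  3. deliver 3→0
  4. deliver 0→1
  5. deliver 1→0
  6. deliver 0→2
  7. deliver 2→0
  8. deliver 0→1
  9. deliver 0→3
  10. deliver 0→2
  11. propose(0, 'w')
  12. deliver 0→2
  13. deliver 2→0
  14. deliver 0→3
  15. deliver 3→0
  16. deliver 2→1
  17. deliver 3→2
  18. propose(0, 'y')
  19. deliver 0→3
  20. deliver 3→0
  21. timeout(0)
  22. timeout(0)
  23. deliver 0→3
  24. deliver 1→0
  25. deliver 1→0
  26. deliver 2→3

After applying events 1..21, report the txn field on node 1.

1

step 1 propose(0,'z'): 0={coor,t=1,log=-}
step 2 deliver 0→3: 3={part,t=1,log=-}
step 3 deliver 3→0: —
step 4 deliver 0→1: 1={part,t=1,log=-}
step 5 deliver 1→0: —
step 6 deliver 0→2: 2={part,t=1,log=-}
step 7 deliver 2→0: 0={coor,t=1,log=z}
step 8 deliver 0→1: 1={part,t=1,log=z}
step 9 deliver 0→3: 3={part,t=1,log=z}
step 10 deliver 0→2: 2={part,t=1,log=z}
step 11 propose(0,'w'): 0={coor,t=2,log=z}
step 12 deliver 0→2: 2={part,t=2,log=z}
step 13 deliver 2→0: —
step 14 deliver 0→3: 3={part,t=2,log=z}
step 15 deliver 3→0: —
step 16 deliver 2→1: —
step 17 deliver 3→2: —
step 18 propose(0,'y'): 0={coor,t=3,log=z}
step 19 deliver 0→3: 3={part,t=3,log=z}
step 20 deliver 3→0: —
step 21 timeout(0): 0={coor,t=4,log=z}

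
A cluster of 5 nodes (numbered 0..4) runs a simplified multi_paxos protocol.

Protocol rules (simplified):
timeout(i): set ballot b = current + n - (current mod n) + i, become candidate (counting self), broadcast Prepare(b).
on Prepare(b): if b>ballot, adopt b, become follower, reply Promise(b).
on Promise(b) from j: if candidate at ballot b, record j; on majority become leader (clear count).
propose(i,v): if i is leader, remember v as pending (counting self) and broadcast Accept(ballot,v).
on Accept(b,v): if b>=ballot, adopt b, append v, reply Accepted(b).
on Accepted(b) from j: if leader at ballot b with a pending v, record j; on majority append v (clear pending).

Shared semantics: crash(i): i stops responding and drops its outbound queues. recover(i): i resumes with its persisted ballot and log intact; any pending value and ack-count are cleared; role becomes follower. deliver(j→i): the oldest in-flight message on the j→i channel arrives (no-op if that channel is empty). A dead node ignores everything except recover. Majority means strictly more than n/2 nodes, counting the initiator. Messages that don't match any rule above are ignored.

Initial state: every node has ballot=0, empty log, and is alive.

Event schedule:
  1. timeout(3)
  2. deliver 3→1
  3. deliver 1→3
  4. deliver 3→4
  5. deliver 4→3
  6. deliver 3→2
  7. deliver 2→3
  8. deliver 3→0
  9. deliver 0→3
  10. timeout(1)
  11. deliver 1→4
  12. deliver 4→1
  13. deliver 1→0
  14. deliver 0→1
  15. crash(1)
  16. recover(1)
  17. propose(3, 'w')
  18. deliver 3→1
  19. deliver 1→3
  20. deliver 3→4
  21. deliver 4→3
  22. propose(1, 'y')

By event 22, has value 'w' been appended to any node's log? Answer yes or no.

no

step 1 timeout(3): 3={cand,b=8,log=-}
step 2 deliver 3→1: 1={foll,b=8,log=-}
step 3 deliver 1→3: —
step 4 deliver 3→4: 4={foll,b=8,log=-}
step 5 deliver 4→3: 3={lead,b=8,log=-}
step 6 deliver 3→2: 2={foll,b=8,log=-}
step 7 deliver 2→3: —
step 8 deliver 3→0: 0={foll,b=8,log=-}
step 9 deliver 0→3: —
step 10 timeout(1): 1={cand,b=11,log=-}
step 11 deliver 1→4: 4={foll,b=11,log=-}
step 12 deliver 4→1: —
step 13 deliver 1→0: 0={foll,b=11,log=-}
step 14 deliver 0→1: 1={lead,b=11,log=-}
step 15 crash(1): 1={✗lead,b=11,log=-}
step 16 recover(1): 1={foll,b=11,log=-}
step 17 propose(3,'w'): —
step 18 deliver 3→1: —
step 19 deliver 1→3: —
step 20 deliver 3→4: —
step 21 deliver 4→3: —
step 22 propose(1,'y'): —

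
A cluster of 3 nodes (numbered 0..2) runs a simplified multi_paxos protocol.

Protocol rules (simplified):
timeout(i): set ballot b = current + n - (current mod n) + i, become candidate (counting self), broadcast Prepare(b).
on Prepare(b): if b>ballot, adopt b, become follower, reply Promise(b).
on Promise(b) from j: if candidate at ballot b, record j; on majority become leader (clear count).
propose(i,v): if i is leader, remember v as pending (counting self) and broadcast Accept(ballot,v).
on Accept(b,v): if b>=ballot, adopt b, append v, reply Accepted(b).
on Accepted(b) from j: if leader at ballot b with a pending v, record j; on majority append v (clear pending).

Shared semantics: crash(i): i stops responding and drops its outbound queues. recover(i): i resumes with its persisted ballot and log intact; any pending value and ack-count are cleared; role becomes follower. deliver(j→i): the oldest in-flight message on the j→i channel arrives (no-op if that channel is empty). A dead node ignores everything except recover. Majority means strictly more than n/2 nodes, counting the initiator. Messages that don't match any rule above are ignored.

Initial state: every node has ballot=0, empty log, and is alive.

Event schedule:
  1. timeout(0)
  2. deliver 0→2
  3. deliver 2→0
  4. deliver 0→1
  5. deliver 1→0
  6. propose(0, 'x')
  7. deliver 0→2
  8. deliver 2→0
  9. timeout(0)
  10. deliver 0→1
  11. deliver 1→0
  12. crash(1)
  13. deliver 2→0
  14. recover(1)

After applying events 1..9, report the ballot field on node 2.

step 1 timeout(0): 0={cand,b=3,log=-}
step 2 deliver 0→2: 2={foll,b=3,log=-}
step 3 deliver 2→0: 0={lead,b=3,log=-}
step 4 deliver 0→1: 1={foll,b=3,log=-}
step 5 deliver 1→0: —
step 6 propose(0,'x'): —
step 7 deliver 0→2: 2={foll,b=3,log=x}
step 8 deliver 2→0: 0={lead,b=3,log=x}
step 9 timeout(0): 0={cand,b=6,log=x}

3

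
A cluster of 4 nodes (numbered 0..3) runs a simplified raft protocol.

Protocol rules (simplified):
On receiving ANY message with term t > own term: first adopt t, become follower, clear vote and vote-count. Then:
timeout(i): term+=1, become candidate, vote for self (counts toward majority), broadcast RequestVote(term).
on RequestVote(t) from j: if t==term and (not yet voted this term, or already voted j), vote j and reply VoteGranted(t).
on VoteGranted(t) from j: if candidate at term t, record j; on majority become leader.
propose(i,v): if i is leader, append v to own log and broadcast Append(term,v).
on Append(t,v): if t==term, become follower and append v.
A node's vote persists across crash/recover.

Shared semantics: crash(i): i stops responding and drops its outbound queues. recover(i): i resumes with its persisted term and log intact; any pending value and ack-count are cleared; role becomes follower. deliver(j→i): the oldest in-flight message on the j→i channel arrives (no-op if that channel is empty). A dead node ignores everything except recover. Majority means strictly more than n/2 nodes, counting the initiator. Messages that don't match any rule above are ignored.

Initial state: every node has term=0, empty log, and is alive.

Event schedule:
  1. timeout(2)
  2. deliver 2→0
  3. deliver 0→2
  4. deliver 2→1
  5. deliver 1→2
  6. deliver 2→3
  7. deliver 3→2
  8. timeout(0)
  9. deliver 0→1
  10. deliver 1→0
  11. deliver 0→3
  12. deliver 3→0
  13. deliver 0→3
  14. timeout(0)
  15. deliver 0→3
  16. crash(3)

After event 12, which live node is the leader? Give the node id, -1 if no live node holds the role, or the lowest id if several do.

0

e1 timeout(2): 2[cand,t=1,-]
e2 deliver 2→0: 0[foll,t=1,-]
e3 deliver 0→2: ·
e4 deliver 2→1: 1[foll,t=1,-]
e5 deliver 1→2: 2[lead,t=1,-]
e6 deliver 2→3: 3[foll,t=1,-]
e7 deliver 3→2: ·
e8 timeout(0): 0[cand,t=2,-]
e9 deliver 0→1: 1[foll,t=2,-]
e10 deliver 1→0: ·
e11 deliver 0→3: 3[foll,t=2,-]
e12 deliver 3→0: 0[lead,t=2,-]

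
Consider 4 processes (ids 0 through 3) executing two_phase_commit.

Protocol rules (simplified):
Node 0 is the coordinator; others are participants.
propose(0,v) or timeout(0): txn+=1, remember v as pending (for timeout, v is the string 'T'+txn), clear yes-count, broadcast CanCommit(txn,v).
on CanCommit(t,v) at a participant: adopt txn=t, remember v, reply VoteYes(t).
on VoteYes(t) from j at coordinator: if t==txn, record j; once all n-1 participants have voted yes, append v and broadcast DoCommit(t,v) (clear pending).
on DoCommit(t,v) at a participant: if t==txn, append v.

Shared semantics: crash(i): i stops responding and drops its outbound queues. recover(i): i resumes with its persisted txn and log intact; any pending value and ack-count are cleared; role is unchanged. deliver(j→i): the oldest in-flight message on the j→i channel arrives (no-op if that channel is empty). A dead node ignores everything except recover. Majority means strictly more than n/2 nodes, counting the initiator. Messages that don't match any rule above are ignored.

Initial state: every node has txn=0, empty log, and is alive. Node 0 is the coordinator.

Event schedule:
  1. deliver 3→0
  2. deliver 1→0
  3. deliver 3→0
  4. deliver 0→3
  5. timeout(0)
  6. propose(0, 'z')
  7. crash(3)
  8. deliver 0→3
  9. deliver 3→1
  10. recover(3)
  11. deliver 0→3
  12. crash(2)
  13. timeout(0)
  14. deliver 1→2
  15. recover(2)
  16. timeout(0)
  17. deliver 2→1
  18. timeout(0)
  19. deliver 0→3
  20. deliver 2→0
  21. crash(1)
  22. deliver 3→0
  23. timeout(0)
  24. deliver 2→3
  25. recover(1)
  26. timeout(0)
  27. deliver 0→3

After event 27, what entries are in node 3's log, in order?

1. deliver 3→0:  nop
2. deliver 1→0:  nop
3. deliver 3→0:  nop
4. deliver 0→3:  nop
5. timeout(0):  <0:coor t1 ->
6. propose(0,'z'):  <0:coor t2 ->
7. crash(3):  <3:✗part t0 ->
8. deliver 0→3:  nop
9. deliver 3→1:  nop
10. recover(3):  <3:part t0 ->
11. deliver 0→3:  <3:part t1 ->
12. crash(2):  <2:✗part t0 ->
13. timeout(0):  <0:coor t3 ->
14. deliver 1→2:  nop
15. recover(2):  <2:part t0 ->
16. timeout(0):  <0:coor t4 ->
17. deliver 2→1:  nop
18. timeout(0):  <0:coor t5 ->
19. deliver 0→3:  <3:part t2 ->
20. deliver 2→0:  nop
21. crash(1):  <1:✗part t0 ->
22. deliver 3→0:  nop
23. timeout(0):  <0:coor t6 ->
24. deliver 2→3:  nop
25. recover(1):  <1:part t0 ->
26. timeout(0):  <0:coor t7 ->
27. deliver 0→3:  <3:part t3 ->

empty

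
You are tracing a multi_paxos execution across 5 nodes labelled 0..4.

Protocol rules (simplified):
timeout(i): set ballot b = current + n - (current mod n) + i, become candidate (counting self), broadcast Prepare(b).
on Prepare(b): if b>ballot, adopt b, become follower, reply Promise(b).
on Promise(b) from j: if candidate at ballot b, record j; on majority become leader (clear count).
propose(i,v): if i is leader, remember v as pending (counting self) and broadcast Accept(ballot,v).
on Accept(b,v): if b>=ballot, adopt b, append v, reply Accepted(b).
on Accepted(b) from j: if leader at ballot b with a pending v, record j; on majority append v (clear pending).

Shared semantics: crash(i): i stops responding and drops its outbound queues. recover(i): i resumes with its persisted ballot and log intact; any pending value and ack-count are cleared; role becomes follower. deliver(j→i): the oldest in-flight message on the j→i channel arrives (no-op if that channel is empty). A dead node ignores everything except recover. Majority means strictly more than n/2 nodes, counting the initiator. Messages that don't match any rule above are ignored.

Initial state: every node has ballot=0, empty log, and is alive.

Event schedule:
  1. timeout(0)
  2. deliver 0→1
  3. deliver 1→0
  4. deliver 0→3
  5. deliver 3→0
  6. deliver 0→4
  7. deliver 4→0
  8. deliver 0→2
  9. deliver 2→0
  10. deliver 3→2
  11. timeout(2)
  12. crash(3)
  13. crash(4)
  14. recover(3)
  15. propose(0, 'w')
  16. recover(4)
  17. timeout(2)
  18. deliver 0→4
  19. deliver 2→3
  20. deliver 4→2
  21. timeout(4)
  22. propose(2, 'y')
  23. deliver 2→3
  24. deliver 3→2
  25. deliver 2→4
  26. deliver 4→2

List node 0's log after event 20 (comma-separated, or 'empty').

[1] timeout(0) → N0(cand b5 [-])
[2] deliver 0→1 → N1(foll b5 [-])
[3] deliver 1→0 → ∅
[4] deliver 0→3 → N3(foll b5 [-])
[5] deliver 3→0 → N0(lead b5 [-])
[6] deliver 0→4 → N4(foll b5 [-])
[7] deliver 4→0 → ∅
[8] deliver 0→2 → N2(foll b5 [-])
[9] deliver 2→0 → ∅
[10] deliver 3→2 → ∅
[11] timeout(2) → N2(cand b12 [-])
[12] crash(3) → N3(✗foll b5 [-])
[13] crash(4) → N4(✗foll b5 [-])
[14] recover(3) → N3(foll b5 [-])
[15] propose(0,'w') → ∅
[16] recover(4) → N4(foll b5 [-])
[17] timeout(2) → N2(cand b17 [-])
[18] deliver 0→4 → N4(foll b5 [w])
[19] deliver 2→3 → N3(foll b12 [-])
[20] deliver 4→2 → ∅

empty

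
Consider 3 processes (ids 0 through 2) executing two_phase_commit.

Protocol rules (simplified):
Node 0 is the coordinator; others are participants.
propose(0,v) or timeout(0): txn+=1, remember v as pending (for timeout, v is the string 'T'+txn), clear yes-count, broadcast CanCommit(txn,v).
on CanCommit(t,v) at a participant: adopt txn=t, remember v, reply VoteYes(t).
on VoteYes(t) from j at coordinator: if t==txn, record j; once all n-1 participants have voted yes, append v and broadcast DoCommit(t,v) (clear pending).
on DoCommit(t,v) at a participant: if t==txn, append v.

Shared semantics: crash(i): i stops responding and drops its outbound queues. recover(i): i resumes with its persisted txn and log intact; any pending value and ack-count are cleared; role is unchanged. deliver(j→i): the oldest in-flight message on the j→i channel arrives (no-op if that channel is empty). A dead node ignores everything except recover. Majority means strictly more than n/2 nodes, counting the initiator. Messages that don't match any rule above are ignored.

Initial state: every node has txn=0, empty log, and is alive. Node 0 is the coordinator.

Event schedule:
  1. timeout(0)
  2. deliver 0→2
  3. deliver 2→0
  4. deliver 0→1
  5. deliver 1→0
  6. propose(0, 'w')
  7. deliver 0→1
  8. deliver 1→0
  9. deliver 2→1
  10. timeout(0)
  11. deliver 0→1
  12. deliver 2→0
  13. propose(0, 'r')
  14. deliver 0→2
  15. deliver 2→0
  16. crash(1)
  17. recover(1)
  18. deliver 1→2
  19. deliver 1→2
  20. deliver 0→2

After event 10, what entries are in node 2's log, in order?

empty

step 1 timeout(0): 0={coor,t=1,log=-}
step 2 deliver 0→2: 2={part,t=1,log=-}
step 3 deliver 2→0: —
step 4 deliver 0→1: 1={part,t=1,log=-}
step 5 deliver 1→0: 0={coor,t=1,log=T1}
step 6 propose(0,'w'): 0={coor,t=2,log=T1}
step 7 deliver 0→1: 1={part,t=1,log=T1}
step 8 deliver 1→0: —
step 9 deliver 2→1: —
step 10 timeout(0): 0={coor,t=3,log=T1}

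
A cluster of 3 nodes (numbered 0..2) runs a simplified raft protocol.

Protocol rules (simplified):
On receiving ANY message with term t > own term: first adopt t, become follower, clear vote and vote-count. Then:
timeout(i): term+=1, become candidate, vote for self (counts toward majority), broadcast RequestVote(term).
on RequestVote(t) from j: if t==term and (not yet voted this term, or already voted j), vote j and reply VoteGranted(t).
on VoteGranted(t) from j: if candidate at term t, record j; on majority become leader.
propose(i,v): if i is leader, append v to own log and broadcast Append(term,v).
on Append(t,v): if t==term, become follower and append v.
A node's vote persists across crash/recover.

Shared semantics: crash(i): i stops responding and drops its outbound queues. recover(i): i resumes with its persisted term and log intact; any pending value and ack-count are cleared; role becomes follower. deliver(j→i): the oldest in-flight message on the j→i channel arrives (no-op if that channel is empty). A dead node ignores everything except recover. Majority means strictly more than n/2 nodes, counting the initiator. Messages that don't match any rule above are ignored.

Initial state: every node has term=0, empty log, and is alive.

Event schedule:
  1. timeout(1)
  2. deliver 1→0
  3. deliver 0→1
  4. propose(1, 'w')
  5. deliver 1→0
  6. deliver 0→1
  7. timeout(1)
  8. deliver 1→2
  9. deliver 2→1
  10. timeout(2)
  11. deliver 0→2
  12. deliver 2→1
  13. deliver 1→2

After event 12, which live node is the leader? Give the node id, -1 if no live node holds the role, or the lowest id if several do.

[1] timeout(1) → N1(cand t1 [-])
[2] deliver 1→0 → N0(foll t1 [-])
[3] deliver 0→1 → N1(lead t1 [-])
[4] propose(1,'w') → N1(lead t1 [w])
[5] deliver 1→0 → N0(foll t1 [w])
[6] deliver 0→1 → ∅
[7] timeout(1) → N1(cand t2 [w])
[8] deliver 1→2 → N2(foll t1 [-])
[9] deliver 2→1 → ∅
[10] timeout(2) → N2(cand t2 [-])
[11] deliver 0→2 → ∅
[12] deliver 2→1 → ∅

-1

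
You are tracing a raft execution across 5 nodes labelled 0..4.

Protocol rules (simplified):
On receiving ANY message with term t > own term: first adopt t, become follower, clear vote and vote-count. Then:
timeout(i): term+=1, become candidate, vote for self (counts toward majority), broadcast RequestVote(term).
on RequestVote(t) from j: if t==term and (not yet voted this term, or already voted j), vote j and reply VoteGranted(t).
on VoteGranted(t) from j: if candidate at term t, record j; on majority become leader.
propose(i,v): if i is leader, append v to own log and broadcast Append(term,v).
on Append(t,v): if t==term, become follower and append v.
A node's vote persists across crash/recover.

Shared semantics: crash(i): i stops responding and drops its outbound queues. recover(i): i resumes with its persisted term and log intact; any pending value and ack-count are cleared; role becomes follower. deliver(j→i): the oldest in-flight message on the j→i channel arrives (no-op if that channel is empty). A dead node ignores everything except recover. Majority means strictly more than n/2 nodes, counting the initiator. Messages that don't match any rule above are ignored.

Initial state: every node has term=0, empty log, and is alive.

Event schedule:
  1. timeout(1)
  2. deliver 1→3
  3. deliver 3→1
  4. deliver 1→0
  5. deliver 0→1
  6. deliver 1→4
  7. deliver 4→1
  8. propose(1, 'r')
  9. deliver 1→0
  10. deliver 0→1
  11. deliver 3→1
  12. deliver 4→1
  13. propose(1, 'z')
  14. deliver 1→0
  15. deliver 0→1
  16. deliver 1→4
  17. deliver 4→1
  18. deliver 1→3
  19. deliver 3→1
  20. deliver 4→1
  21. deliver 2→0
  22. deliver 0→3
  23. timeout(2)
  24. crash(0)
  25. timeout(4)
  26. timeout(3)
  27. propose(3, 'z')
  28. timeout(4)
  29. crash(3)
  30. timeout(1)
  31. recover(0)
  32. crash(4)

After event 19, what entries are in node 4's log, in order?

r

[1] timeout(1) → N1(cand t1 [-])
[2] deliver 1→3 → N3(foll t1 [-])
[3] deliver 3→1 → ∅
[4] deliver 1→0 → N0(foll t1 [-])
[5] deliver 0→1 → N1(lead t1 [-])
[6] deliver 1→4 → N4(foll t1 [-])
[7] deliver 4→1 → ∅
[8] propose(1,'r') → N1(lead t1 [r])
[9] deliver 1→0 → N0(foll t1 [r])
[10] deliver 0→1 → ∅
[11] deliver 3→1 → ∅
[12] deliver 4→1 → ∅
[13] propose(1,'z') → N1(lead t1 [r,z])
[14] deliver 1→0 → N0(foll t1 [r,z])
[15] deliver 0→1 → ∅
[16] deliver 1→4 → N4(foll t1 [r])
[17] deliver 4→1 → ∅
[18] deliver 1→3 → N3(foll t1 [r])
[19] deliver 3→1 → ∅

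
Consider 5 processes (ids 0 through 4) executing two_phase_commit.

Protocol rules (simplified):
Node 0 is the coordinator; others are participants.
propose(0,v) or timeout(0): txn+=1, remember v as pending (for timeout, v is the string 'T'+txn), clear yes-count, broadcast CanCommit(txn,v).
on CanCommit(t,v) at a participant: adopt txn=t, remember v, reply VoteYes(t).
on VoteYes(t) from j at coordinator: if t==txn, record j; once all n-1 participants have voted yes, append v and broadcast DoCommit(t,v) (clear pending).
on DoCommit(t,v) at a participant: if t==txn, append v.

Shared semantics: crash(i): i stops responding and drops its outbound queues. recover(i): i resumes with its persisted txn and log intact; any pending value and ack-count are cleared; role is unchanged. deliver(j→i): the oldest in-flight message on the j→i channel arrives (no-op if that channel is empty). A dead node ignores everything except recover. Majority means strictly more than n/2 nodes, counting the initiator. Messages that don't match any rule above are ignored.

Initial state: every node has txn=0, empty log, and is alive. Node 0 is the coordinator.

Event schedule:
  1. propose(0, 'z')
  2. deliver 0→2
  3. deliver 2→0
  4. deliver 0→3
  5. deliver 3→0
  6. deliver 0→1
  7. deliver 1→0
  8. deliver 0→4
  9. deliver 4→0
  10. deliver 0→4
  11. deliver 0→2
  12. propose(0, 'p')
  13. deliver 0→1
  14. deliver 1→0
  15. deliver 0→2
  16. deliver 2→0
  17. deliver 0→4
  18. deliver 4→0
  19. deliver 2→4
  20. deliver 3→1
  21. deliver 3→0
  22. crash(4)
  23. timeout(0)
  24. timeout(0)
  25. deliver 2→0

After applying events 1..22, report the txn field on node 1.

1

step 1 propose(0,'z'): 0={coor,t=1,log=-}
step 2 deliver 0→2: 2={part,t=1,log=-}
step 3 deliver 2→0: —
step 4 deliver 0→3: 3={part,t=1,log=-}
step 5 deliver 3→0: —
step 6 deliver 0→1: 1={part,t=1,log=-}
step 7 deliver 1→0: —
step 8 deliver 0→4: 4={part,t=1,log=-}
step 9 deliver 4→0: 0={coor,t=1,log=z}
step 10 deliver 0→4: 4={part,t=1,log=z}
step 11 deliver 0→2: 2={part,t=1,log=z}
step 12 propose(0,'p'): 0={coor,t=2,log=z}
step 13 deliver 0→1: 1={part,t=1,log=z}
step 14 deliver 1→0: —
step 15 deliver 0→2: 2={part,t=2,log=z}
step 16 deliver 2→0: —
step 17 deliver 0→4: 4={part,t=2,log=z}
step 18 deliver 4→0: —
step 19 deliver 2→4: —
step 20 deliver 3→1: —
step 21 deliver 3→0: —
step 22 crash(4): 4={✗part,t=2,log=z}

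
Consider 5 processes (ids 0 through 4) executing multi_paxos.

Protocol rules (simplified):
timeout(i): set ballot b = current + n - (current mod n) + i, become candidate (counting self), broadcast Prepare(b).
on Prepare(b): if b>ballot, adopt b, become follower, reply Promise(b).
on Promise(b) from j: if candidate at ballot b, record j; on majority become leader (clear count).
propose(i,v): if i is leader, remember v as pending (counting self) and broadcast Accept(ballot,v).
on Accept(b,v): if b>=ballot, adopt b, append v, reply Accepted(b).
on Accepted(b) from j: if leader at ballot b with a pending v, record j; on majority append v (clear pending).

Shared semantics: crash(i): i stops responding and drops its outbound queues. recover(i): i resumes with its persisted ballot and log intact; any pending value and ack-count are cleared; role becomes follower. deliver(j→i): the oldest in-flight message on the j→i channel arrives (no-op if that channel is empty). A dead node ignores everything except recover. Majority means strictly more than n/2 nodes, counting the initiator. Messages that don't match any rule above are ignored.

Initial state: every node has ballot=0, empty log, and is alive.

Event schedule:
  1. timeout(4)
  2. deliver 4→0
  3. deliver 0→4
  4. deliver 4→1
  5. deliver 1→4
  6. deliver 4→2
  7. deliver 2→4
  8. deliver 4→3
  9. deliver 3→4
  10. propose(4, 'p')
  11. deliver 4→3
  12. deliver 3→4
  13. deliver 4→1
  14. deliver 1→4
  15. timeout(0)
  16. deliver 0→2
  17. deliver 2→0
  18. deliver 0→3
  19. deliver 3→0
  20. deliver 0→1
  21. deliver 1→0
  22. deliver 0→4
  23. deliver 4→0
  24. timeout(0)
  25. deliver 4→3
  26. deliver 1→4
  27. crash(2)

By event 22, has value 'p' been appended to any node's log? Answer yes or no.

1. timeout(4):  <4:cand b9 ->
2. deliver 4→0:  <0:foll b9 ->
3. deliver 0→4:  nop
4. deliver 4→1:  <1:foll b9 ->
5. deliver 1→4:  <4:lead b9 ->
6. deliver 4→2:  <2:foll b9 ->
7. deliver 2→4:  nop
8. deliver 4→3:  <3:foll b9 ->
9. deliver 3→4:  nop
10. propose(4,'p'):  nop
11. deliver 4→3:  <3:foll b9 p>
12. deliver 3→4:  nop
13. deliver 4→1:  <1:foll b9 p>
14. deliver 1→4:  <4:lead b9 p>
15. timeout(0):  <0:cand b10 ->
16. deliver 0→2:  <2:foll b10 ->
17. deliver 2→0:  nop
18. deliver 0→3:  <3:foll b10 p>
19. deliver 3→0:  <0:lead b10 ->
20. deliver 0→1:  <1:foll b10 p>
21. deliver 1→0:  nop
22. deliver 0→4:  <4:foll b10 p>

yes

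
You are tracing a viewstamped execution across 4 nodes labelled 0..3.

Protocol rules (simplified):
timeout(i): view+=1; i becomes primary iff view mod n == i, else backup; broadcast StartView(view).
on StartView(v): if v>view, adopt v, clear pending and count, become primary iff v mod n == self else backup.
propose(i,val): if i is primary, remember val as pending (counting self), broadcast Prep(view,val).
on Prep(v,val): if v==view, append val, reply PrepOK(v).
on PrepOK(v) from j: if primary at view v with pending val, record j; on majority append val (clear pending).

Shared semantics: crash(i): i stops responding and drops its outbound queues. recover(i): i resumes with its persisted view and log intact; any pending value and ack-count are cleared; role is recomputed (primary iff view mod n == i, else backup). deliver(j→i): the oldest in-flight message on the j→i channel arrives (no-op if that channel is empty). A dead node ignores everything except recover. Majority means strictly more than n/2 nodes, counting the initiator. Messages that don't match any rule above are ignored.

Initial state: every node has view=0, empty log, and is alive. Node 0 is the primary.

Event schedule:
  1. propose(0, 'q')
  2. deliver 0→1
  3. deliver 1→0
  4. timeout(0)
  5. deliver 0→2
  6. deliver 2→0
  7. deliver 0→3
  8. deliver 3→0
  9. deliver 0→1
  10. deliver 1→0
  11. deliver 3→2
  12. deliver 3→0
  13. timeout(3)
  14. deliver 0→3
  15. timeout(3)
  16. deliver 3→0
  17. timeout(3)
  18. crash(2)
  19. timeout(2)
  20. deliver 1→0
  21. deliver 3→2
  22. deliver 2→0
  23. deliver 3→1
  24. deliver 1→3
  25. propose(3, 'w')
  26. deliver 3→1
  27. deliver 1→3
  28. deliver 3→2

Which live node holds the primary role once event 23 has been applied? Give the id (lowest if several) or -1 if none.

1

e1 propose(0,'q'): ·
e2 deliver 0→1: 1[back,v=0,q]
e3 deliver 1→0: ·
e4 timeout(0): 0[back,v=1,-]
e5 deliver 0→2: 2[back,v=0,q]
e6 deliver 2→0: ·
e7 deliver 0→3: 3[back,v=0,q]
e8 deliver 3→0: ·
e9 deliver 0→1: 1[prim,v=1,q]
e10 deliver 1→0: ·
e11 deliver 3→2: ·
e12 deliver 3→0: ·
e13 timeout(3): 3[back,v=1,q]
e14 deliver 0→3: ·
e15 timeout(3): 3[back,v=2,q]
e16 deliver 3→0: ·
e17 timeout(3): 3[prim,v=3,q]
e18 crash(2): 2[✗back,v=0,q]
e19 timeout(2): ·
e20 deliver 1→0: ·
e21 deliver 3→2: ·
e22 deliver 2→0: ·
e23 deliver 3→1: ·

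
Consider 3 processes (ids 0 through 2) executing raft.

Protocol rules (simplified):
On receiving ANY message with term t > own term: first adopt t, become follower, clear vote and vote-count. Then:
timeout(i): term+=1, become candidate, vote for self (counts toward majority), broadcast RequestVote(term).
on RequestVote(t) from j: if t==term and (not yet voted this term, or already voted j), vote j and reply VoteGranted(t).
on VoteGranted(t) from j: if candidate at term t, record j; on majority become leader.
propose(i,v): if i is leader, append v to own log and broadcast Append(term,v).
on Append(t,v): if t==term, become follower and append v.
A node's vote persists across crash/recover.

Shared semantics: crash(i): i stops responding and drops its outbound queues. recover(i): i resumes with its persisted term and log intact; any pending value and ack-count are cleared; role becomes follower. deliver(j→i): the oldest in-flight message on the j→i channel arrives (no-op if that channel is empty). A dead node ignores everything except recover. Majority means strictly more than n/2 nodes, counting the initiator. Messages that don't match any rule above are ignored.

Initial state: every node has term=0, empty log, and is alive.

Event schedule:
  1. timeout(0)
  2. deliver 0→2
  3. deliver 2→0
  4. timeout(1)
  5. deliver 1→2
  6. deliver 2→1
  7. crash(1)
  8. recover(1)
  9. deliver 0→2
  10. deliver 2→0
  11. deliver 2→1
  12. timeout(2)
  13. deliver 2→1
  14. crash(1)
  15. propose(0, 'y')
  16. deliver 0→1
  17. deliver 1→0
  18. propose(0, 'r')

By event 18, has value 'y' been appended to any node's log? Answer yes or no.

[1] timeout(0) → N0(cand t1 [-])
[2] deliver 0→2 → N2(foll t1 [-])
[3] deliver 2→0 → N0(lead t1 [-])
[4] timeout(1) → N1(cand t1 [-])
[5] deliver 1→2 → ∅
[6] deliver 2→1 → ∅
[7] crash(1) → N1(✗cand t1 [-])
[8] recover(1) → N1(foll t1 [-])
[9] deliver 0→2 → ∅
[10] deliver 2→0 → ∅
[11] deliver 2→1 → ∅
[12] timeout(2) → N2(cand t2 [-])
[13] deliver 2→1 → N1(foll t2 [-])
[14] crash(1) → N1(✗foll t2 [-])
[15] propose(0,'y') → N0(lead t1 [y])
[16] deliver 0→1 → ∅
[17] deliver 1→0 → ∅
[18] propose(0,'r') → N0(lead t1 [y,r])

yes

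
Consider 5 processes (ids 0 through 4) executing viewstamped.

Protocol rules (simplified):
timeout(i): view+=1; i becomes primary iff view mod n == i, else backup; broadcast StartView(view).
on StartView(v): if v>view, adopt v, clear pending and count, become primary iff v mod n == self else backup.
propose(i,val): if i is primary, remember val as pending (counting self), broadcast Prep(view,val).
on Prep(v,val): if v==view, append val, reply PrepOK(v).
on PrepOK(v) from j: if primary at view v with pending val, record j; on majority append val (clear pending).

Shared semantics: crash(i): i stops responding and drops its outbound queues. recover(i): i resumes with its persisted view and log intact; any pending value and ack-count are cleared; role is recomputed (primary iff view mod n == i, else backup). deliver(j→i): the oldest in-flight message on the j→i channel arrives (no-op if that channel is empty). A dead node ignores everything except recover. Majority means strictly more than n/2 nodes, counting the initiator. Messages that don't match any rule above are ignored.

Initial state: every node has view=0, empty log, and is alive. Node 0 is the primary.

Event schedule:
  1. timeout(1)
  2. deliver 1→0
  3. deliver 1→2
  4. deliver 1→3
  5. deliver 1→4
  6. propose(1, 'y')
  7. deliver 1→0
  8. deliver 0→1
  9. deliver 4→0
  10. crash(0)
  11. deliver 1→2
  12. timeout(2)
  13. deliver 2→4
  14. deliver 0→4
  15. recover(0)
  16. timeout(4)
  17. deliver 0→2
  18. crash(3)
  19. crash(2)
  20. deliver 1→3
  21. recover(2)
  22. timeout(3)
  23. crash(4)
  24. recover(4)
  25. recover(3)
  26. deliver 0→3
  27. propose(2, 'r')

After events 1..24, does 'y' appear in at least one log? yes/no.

yes

[1] timeout(1) → N1(prim v1 [-])
[2] deliver 1→0 → N0(back v1 [-])
[3] deliver 1→2 → N2(back v1 [-])
[4] deliver 1→3 → N3(back v1 [-])
[5] deliver 1→4 → N4(back v1 [-])
[6] propose(1,'y') → ∅
[7] deliver 1→0 → N0(back v1 [y])
[8] deliver 0→1 → ∅
[9] deliver 4→0 → ∅
[10] crash(0) → N0(✗back v1 [y])
[11] deliver 1→2 → N2(back v1 [y])
[12] timeout(2) → N2(prim v2 [y])
[13] deliver 2→4 → N4(back v2 [-])
[14] deliver 0→4 → ∅
[15] recover(0) → N0(back v1 [y])
[16] timeout(4) → N4(back v3 [-])
[17] deliver 0→2 → ∅
[18] crash(3) → N3(✗back v1 [-])
[19] crash(2) → N2(✗prim v2 [y])
[20] deliver 1→3 → ∅
[21] recover(2) → N2(prim v2 [y])
[22] timeout(3) → ∅
[23] crash(4) → N4(✗back v3 [-])
[24] recover(4) → N4(back v3 [-])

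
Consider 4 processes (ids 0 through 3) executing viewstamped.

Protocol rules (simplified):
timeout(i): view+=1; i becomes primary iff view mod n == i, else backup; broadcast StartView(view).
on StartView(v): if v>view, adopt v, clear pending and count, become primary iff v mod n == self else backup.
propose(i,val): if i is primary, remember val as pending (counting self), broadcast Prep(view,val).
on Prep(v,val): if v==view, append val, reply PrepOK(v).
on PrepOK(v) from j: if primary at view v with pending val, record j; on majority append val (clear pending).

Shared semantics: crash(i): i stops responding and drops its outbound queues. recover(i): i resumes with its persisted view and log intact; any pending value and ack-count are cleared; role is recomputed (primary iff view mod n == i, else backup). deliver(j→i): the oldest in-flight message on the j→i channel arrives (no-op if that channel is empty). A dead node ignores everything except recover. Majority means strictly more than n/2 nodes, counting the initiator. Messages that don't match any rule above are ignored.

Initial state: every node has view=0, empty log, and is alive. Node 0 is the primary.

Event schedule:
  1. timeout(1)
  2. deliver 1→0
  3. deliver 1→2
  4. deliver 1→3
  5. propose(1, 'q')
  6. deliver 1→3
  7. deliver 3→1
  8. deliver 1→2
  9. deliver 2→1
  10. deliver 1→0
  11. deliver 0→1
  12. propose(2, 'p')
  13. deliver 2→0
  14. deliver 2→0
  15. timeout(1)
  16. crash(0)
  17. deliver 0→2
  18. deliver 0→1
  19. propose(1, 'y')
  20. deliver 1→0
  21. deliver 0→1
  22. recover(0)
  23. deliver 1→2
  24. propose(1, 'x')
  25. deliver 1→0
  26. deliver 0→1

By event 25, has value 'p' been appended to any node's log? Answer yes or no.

no

[1] timeout(1) → N1(prim v1 [-])
[2] deliver 1→0 → N0(back v1 [-])
[3] deliver 1→2 → N2(back v1 [-])
[4] deliver 1→3 → N3(back v1 [-])
[5] propose(1,'q') → ∅
[6] deliver 1→3 → N3(back v1 [q])
[7] deliver 3→1 → ∅
[8] deliver 1→2 → N2(back v1 [q])
[9] deliver 2→1 → N1(prim v1 [q])
[10] deliver 1→0 → N0(back v1 [q])
[11] deliver 0→1 → ∅
[12] propose(2,'p') → ∅
[13] deliver 2→0 → ∅
[14] deliver 2→0 → ∅
[15] timeout(1) → N1(back v2 [q])
[16] crash(0) → N0(✗back v1 [q])
[17] deliver 0→2 → ∅
[18] deliver 0→1 → ∅
[19] propose(1,'y') → ∅
[20] deliver 1→0 → ∅
[21] deliver 0→1 → ∅
[22] recover(0) → N0(back v1 [q])
[23] deliver 1→2 → N2(prim v2 [q])
[24] propose(1,'x') → ∅
[25] deliver 1→0 → N0(back v2 [q])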